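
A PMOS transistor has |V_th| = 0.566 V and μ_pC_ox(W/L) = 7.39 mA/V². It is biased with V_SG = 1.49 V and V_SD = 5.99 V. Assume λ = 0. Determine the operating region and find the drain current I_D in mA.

Saturation; I_D = 3.15 mA

V_ov = V_SG − |V_th| = 1.49 − 0.566 = 0.924 V.
Since V_SD = 5.99 V ≥ V_ov = 0.924 V, the device is in saturation.
I_D = ½ k_p V_ov² = 0.5 × 7.39 × 0.924² = 3.15 mA.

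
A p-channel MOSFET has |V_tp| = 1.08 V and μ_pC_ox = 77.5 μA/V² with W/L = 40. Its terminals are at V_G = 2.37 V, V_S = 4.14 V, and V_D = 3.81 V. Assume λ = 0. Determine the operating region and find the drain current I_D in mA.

V_SG = V_S − V_G = 4.14 − 2.37 = 1.77 V; V_SD = V_S − V_D = 4.14 − 3.81 = 0.33 V.
k_p = μ_pC_ox · (W/L) = 3.1 mA/V².
V_ov = V_SG − |V_tp| = 1.77 − 1.08 = 0.69 V.
Since V_SD = 0.33 V < V_ov = 0.69 V, the device is in the triode region.
I_D = k_p [V_ov · V_SD − ½ V_SD²] = 3.1 × [0.69 × 0.33 − 0.5 × 0.33²] = 0.537 mA.

Triode; I_D = 0.537 mA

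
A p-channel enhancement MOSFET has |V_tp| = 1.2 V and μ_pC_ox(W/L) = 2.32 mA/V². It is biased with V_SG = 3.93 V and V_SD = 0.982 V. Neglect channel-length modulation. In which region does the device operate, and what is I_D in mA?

V_ov = V_SG − |V_tp| = 3.93 − 1.2 = 2.73 V.
Since V_SD = 0.982 V < V_ov = 2.73 V, the device is in the triode region.
I_D = k_p [V_ov · V_SD − ½ V_SD²] = 2.32 × [2.73 × 0.982 − 0.5 × 0.982²] = 5.1 mA.

Triode; I_D = 5.10 mA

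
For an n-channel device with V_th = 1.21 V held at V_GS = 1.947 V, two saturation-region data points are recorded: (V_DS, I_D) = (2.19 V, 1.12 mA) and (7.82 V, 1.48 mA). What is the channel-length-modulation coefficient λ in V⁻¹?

With V_GS fixed, I_D ∝ (1 + λ V_DS) in saturation, so I_D2/I_D1 = (1 + λ V_DS2)/(1 + λ V_DS1).
1.48/1.12 = 1.321 = (1 + 7.82 λ)/(1 + 2.19 λ).
Solving: λ (I_D1 V_DS2 − I_D2 V_DS1) = I_D2 − I_D1, so λ = (1.48 − 1.12) / (1.12 × 7.82 − 1.48 × 2.19) = 0.36 / 5.52 = 0.0653 V⁻¹.

λ = 0.0653 V⁻¹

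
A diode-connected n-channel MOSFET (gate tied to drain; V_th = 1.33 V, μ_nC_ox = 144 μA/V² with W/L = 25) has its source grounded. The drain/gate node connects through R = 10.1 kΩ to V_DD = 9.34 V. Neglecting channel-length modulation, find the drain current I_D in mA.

I_D = 0.730 mA

With gate tied to drain, V_GS = V_DS ≥ V_GS − V_th, so the device is in saturation.
k_n = μ_nC_ox · (W/L) = 3.6 mA/V².
KCL at the drain: ½ k_n (V_GS − V_th)² = (V_DD − V_GS)/R.
Let x = V_GS − 1.33. Then 18.2 x² + x − 8.01 = 0, giving x = 0.637 V (positive root), so V_GS = 1.97 V.
I_D = (V_DD − V_GS)/R = (9.34 − 1.97) / 10.1 = 0.73 mA.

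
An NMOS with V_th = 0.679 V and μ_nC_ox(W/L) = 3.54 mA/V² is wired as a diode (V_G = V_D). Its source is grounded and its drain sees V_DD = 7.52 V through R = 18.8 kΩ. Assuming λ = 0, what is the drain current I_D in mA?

I_D = 0.341 mA

With gate tied to drain, V_GS = V_DS ≥ V_GS − V_th, so the device is in saturation.
KCL at the drain: ½ k_n (V_GS − V_th)² = (V_DD − V_GS)/R.
Let x = V_GS − 0.679. Then 33.3 x² + x − 6.841 = 0, giving x = 0.439 V (positive root), so V_GS = 1.12 V.
I_D = (V_DD − V_GS)/R = (7.52 − 1.12) / 18.8 = 0.341 mA.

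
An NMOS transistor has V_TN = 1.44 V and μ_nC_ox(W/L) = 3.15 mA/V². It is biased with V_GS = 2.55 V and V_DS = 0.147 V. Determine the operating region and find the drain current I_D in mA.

Triode; I_D = 0.480 mA

V_ov = V_GS − V_TN = 2.55 − 1.44 = 1.11 V.
Since V_DS = 0.147 V < V_ov = 1.11 V, the device is in the triode region.
I_D = k_n [V_ov · V_DS − ½ V_DS²] = 3.15 × [1.11 × 0.147 − 0.5 × 0.147²] = 0.48 mA.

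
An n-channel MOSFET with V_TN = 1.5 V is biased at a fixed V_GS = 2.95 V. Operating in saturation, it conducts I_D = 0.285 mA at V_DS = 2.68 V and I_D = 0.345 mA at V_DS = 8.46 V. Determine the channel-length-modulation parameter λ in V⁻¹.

With V_GS fixed, I_D ∝ (1 + λ V_DS) in saturation, so I_D2/I_D1 = (1 + λ V_DS2)/(1 + λ V_DS1).
0.345/0.285 = 1.211 = (1 + 8.46 λ)/(1 + 2.68 λ).
Solving: λ (I_D1 V_DS2 − I_D2 V_DS1) = I_D2 − I_D1, so λ = (0.345 − 0.285) / (0.285 × 8.46 − 0.345 × 2.68) = 0.06 / 1.49 = 0.0404 V⁻¹.

λ = 0.0404 V⁻¹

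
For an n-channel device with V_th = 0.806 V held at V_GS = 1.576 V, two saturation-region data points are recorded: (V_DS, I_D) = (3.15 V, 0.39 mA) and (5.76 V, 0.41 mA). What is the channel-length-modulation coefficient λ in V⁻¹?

λ = 0.0209 V⁻¹

With V_GS fixed, I_D ∝ (1 + λ V_DS) in saturation, so I_D2/I_D1 = (1 + λ V_DS2)/(1 + λ V_DS1).
0.41/0.39 = 1.051 = (1 + 5.76 λ)/(1 + 3.15 λ).
Solving: λ (I_D1 V_DS2 − I_D2 V_DS1) = I_D2 − I_D1, so λ = (0.41 − 0.39) / (0.39 × 5.76 − 0.41 × 3.15) = 0.02 / 0.955 = 0.0209 V⁻¹.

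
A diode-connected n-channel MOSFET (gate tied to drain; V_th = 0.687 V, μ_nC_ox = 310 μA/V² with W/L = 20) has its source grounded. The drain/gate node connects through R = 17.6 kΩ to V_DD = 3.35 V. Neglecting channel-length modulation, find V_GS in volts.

V_GS = 0.899 V

With gate tied to drain, V_GS = V_DS ≥ V_GS − V_th, so the device is in saturation.
k_n = μ_nC_ox · (W/L) = 6.2 mA/V².
KCL at the drain: ½ k_n (V_GS − V_th)² = (V_DD − V_GS)/R.
Let x = V_GS − 0.687. Then 54.6 x² + x − 2.663 = 0, giving x = 0.212 V (positive root), so V_GS = 0.899 V.
I_D = (V_DD − V_GS)/R = (3.35 − 0.899) / 17.6 = 0.139 mA.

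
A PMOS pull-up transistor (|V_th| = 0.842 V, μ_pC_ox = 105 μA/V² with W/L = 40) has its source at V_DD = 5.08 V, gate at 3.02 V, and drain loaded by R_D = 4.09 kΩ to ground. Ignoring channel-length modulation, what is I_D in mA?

V_SG = V_DD − V_G = 5.08 − 3.02 = 2.06 V, so V_ov = 2.06 − 0.842 = 1.22 V.
k_p = μ_pC_ox · (W/L) = 4.2 mA/V².
Assume saturation: I_D = ½ k_p V_ov² = 0.5 × 4.2 × 1.22² = 3.12 mA, giving V_SD = V_DD − I_D R_D = 5.08 − 3.12 × 4.09 = -7.66 V.
But -7.66 V < V_ov = 1.22 V, so the device is actually in triode.
In triode I_D = k_p[V_ov V_SD − ½ V_SD²] and I_D = (V_DD − V_SD)/R_D. Equating: 8.59 V_SD² − 21.92 V_SD + 5.08 = 0, giving V_SD = 0.258 V (the root below V_ov).
I_D = (5.08 − 0.258) / 4.09 = 1.18 mA.

I_D = 1.18 mA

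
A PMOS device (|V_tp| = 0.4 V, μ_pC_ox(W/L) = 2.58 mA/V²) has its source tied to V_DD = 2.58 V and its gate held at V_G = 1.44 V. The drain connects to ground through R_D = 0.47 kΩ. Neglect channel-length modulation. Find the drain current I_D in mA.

I_D = 0.706 mA

V_SG = V_DD − V_G = 2.58 − 1.44 = 1.14 V, so V_ov = 1.14 − 0.4 = 0.74 V.
Assume saturation: I_D = ½ k_p V_ov² = 0.5 × 2.58 × 0.74² = 0.706 mA, giving V_SD = V_DD − I_D R_D = 2.58 − 0.706 × 0.47 = 2.25 V.
V_SD = 2.25 V ≥ V_ov = 0.74 V, confirming saturation.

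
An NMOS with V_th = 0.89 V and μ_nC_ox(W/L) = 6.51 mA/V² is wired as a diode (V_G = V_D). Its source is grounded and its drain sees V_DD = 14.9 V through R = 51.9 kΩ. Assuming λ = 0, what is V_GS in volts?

With gate tied to drain, V_GS = V_DS ≥ V_GS − V_th, so the device is in saturation.
KCL at the drain: ½ k_n (V_GS − V_th)² = (V_DD − V_GS)/R.
Let x = V_GS − 0.89. Then 169 x² + x − 14.01 = 0, giving x = 0.285 V (positive root), so V_GS = 1.18 V.
I_D = (V_DD − V_GS)/R = (14.9 − 1.18) / 51.9 = 0.264 mA.

V_GS = 1.18 V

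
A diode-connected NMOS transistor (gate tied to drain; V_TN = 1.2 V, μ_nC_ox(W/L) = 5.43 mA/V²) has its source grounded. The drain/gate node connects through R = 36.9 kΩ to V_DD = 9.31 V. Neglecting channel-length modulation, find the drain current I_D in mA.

With gate tied to drain, V_GS = V_DS ≥ V_GS − V_TN, so the device is in saturation.
KCL at the drain: ½ k_n (V_GS − V_TN)² = (V_DD − V_GS)/R.
Let x = V_GS − 1.2. Then 100 x² + x − 8.11 = 0, giving x = 0.28 V (positive root), so V_GS = 1.48 V.
I_D = (V_DD − V_GS)/R = (9.31 − 1.48) / 36.9 = 0.212 mA.

I_D = 0.212 mA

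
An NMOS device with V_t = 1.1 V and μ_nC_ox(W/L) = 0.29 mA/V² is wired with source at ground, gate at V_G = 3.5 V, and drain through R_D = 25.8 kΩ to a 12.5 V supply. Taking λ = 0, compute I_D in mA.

I_D = 0.454 mA

V_GS = V_G = 3.5 V, so V_ov = 3.5 − 1.1 = 2.4 V.
Assume saturation: I_D = ½ k_n V_ov² = 0.5 × 0.29 × 2.4² = 0.835 mA, giving V_DS = V_DD − I_D R_D = 12.5 − 0.835 × 25.8 = -9.05 V.
But -9.05 V < V_ov = 2.4 V, so the device is actually in triode.
In triode I_D = k_n[V_ov V_DS − ½ V_DS²] and I_D = (V_DD − V_DS)/R_D. Equating: 3.74 V_DS² − 18.96 V_DS + 12.5 = 0, giving V_DS = 0.779 V (the root below V_ov).
I_D = (12.5 − 0.779) / 25.8 = 0.454 mA.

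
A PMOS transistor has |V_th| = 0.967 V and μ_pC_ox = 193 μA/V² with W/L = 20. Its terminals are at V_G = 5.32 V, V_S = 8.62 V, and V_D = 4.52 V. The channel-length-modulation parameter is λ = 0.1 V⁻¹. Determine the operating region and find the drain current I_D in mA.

Saturation; I_D = 14.8 mA

V_SG = V_S − V_G = 8.62 − 5.32 = 3.3 V; V_SD = V_S − V_D = 8.62 − 4.52 = 4.1 V.
k_p = μ_pC_ox · (W/L) = 3.86 mA/V².
V_ov = V_SG − |V_th| = 3.3 − 0.967 = 2.33 V.
Since V_SD = 4.1 V ≥ V_ov = 2.33 V, the device is in saturation.
I_D = ½ k_p V_ov² (1 + λ V_SD) = 0.5 × 3.86 × 2.33² × (1 + 0.1 × 4.1) = 14.8 mA.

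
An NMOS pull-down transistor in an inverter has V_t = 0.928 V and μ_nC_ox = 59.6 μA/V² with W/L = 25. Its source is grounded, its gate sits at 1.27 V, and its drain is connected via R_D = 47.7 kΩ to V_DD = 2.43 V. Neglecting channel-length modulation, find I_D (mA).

I_D = 0.0485 mA

V_GS = V_G = 1.27 V, so V_ov = 1.27 − 0.928 = 0.342 V.
k_n = μ_nC_ox · (W/L) = 1.49 mA/V².
Assume saturation: I_D = ½ k_n V_ov² = 0.5 × 1.49 × 0.342² = 0.0871 mA, giving V_DS = V_DD − I_D R_D = 2.43 − 0.0871 × 47.7 = -1.73 V.
But -1.73 V < V_ov = 0.342 V, so the device is actually in triode.
In triode I_D = k_n[V_ov V_DS − ½ V_DS²] and I_D = (V_DD − V_DS)/R_D. Equating: 35.5 V_DS² − 25.31 V_DS + 2.43 = 0, giving V_DS = 0.114 V (the root below V_ov).
I_D = (2.43 − 0.114) / 47.7 = 0.0485 mA.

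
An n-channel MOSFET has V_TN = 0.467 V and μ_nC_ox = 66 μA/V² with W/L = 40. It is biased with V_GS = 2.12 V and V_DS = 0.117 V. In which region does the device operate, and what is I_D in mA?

k_n = μ_nC_ox · (W/L) = 2.64 mA/V².
V_ov = V_GS − V_TN = 2.12 − 0.467 = 1.65 V.
Since V_DS = 0.117 V < V_ov = 1.65 V, the device is in the triode region.
I_D = k_n [V_ov · V_DS − ½ V_DS²] = 2.64 × [1.65 × 0.117 − 0.5 × 0.117²] = 0.493 mA.

Triode; I_D = 0.493 mA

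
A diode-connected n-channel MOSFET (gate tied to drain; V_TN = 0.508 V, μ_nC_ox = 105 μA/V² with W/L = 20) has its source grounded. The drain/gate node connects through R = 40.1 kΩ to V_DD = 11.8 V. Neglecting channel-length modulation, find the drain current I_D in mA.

I_D = 0.269 mA

With gate tied to drain, V_GS = V_DS ≥ V_GS − V_TN, so the device is in saturation.
k_n = μ_nC_ox · (W/L) = 2.1 mA/V².
KCL at the drain: ½ k_n (V_GS − V_TN)² = (V_DD − V_GS)/R.
Let x = V_GS − 0.508. Then 42.1 x² + x − 11.29 = 0, giving x = 0.506 V (positive root), so V_GS = 1.01 V.
I_D = (V_DD − V_GS)/R = (11.8 − 1.01) / 40.1 = 0.269 mA.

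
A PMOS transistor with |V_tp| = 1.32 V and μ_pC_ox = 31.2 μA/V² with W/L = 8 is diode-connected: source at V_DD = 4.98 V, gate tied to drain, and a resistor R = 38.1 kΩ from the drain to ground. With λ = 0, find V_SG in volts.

V_SG = 2.10 V

With gate tied to drain, V_SG = V_SD ≥ V_SG − |V_tp|, so the device is in saturation.
k_p = μ_pC_ox · (W/L) = 0.2496 mA/V².
KCL at the drain: ½ k_p (V_SG − |V_tp|)² = (V_DD − V_SG)/R.
Let x = V_SG − 1.32. Then 4.75 x² + x − 3.66 = 0, giving x = 0.778 V (positive root), so V_SG = 2.1 V.
I_D = (V_DD − V_SG)/R = (4.98 − 2.1) / 38.1 = 0.0756 mA.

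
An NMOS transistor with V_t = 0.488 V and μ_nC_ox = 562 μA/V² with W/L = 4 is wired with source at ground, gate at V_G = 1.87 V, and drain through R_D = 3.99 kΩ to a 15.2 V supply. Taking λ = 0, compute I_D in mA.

I_D = 2.15 mA

V_GS = V_G = 1.87 V, so V_ov = 1.87 − 0.488 = 1.38 V.
k_n = μ_nC_ox · (W/L) = 2.248 mA/V².
Assume saturation: I_D = ½ k_n V_ov² = 0.5 × 2.248 × 1.38² = 2.15 mA, giving V_DS = V_DD − I_D R_D = 15.2 − 2.15 × 3.99 = 6.63 V.
V_DS = 6.63 V ≥ V_ov = 1.38 V, confirming saturation.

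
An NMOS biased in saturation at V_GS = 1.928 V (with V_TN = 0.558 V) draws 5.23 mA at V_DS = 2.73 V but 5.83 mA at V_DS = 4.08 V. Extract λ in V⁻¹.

With V_GS fixed, I_D ∝ (1 + λ V_DS) in saturation, so I_D2/I_D1 = (1 + λ V_DS2)/(1 + λ V_DS1).
5.83/5.23 = 1.115 = (1 + 4.08 λ)/(1 + 2.73 λ).
Solving: λ (I_D1 V_DS2 − I_D2 V_DS1) = I_D2 − I_D1, so λ = (5.83 − 5.23) / (5.23 × 4.08 − 5.83 × 2.73) = 0.6 / 5.42 = 0.111 V⁻¹.

λ = 0.111 V⁻¹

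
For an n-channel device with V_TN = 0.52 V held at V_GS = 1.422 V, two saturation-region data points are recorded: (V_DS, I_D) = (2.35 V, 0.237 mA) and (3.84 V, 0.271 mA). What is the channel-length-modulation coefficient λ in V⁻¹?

With V_GS fixed, I_D ∝ (1 + λ V_DS) in saturation, so I_D2/I_D1 = (1 + λ V_DS2)/(1 + λ V_DS1).
0.271/0.237 = 1.143 = (1 + 3.84 λ)/(1 + 2.35 λ).
Solving: λ (I_D1 V_DS2 − I_D2 V_DS1) = I_D2 − I_D1, so λ = (0.271 − 0.237) / (0.237 × 3.84 − 0.271 × 2.35) = 0.034 / 0.273 = 0.124 V⁻¹.

λ = 0.124 V⁻¹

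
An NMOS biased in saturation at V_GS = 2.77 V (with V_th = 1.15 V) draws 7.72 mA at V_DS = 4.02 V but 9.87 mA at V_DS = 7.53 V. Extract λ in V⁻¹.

With V_GS fixed, I_D ∝ (1 + λ V_DS) in saturation, so I_D2/I_D1 = (1 + λ V_DS2)/(1 + λ V_DS1).
9.87/7.72 = 1.278 = (1 + 7.53 λ)/(1 + 4.02 λ).
Solving: λ (I_D1 V_DS2 − I_D2 V_DS1) = I_D2 − I_D1, so λ = (9.87 − 7.72) / (7.72 × 7.53 − 9.87 × 4.02) = 2.15 / 18.5 = 0.117 V⁻¹.

λ = 0.117 V⁻¹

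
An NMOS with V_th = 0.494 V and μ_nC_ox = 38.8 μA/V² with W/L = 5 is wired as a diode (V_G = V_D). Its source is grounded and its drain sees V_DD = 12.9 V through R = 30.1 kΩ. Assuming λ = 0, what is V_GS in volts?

V_GS = 2.39 V

With gate tied to drain, V_GS = V_DS ≥ V_GS − V_th, so the device is in saturation.
k_n = μ_nC_ox · (W/L) = 0.194 mA/V².
KCL at the drain: ½ k_n (V_GS − V_th)² = (V_DD − V_GS)/R.
Let x = V_GS − 0.494. Then 2.92 x² + x − 12.41 = 0, giving x = 1.9 V (positive root), so V_GS = 2.39 V.
I_D = (V_DD − V_GS)/R = (12.9 − 2.39) / 30.1 = 0.349 mA.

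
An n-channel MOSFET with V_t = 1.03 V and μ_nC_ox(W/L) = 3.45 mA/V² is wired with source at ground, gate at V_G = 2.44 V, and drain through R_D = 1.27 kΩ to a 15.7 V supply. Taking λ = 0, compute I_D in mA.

V_GS = V_G = 2.44 V, so V_ov = 2.44 − 1.03 = 1.41 V.
Assume saturation: I_D = ½ k_n V_ov² = 0.5 × 3.45 × 1.41² = 3.43 mA, giving V_DS = V_DD − I_D R_D = 15.7 − 3.43 × 1.27 = 11.3 V.
V_DS = 11.3 V ≥ V_ov = 1.41 V, confirming saturation.

I_D = 3.43 mA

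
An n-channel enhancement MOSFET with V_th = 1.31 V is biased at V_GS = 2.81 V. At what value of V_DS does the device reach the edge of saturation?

The boundary between triode and saturation is V_DS = V_GS − V_th = V_ov.
V_ov = 2.81 − 1.31 = 1.5 V.

V_DS,sat = 1.50 V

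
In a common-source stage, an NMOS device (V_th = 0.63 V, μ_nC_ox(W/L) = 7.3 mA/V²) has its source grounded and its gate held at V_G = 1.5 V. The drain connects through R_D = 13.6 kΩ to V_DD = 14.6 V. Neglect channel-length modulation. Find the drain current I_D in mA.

V_GS = V_G = 1.5 V, so V_ov = 1.5 − 0.63 = 0.87 V.
Assume saturation: I_D = ½ k_n V_ov² = 0.5 × 7.3 × 0.87² = 2.76 mA, giving V_DS = V_DD − I_D R_D = 14.6 − 2.76 × 13.6 = -23 V.
But -23 V < V_ov = 0.87 V, so the device is actually in triode.
In triode I_D = k_n[V_ov V_DS − ½ V_DS²] and I_D = (V_DD − V_DS)/R_D. Equating: 49.6 V_DS² − 87.37 V_DS + 14.6 = 0, giving V_DS = 0.187 V (the root below V_ov).
I_D = (14.6 − 0.187) / 13.6 = 1.06 mA.

I_D = 1.06 mA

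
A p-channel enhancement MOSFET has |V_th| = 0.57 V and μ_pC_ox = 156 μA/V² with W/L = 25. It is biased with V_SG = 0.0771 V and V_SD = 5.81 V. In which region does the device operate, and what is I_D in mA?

V_SG = 0.0771 V < |V_th| = 0.57 V, so the transistor is in cutoff.

Cutoff; I_D = 0 mA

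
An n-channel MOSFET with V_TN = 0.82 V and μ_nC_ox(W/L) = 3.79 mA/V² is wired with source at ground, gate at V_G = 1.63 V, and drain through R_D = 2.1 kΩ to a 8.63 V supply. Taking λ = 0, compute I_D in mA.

V_GS = V_G = 1.63 V, so V_ov = 1.63 − 0.82 = 0.81 V.
Assume saturation: I_D = ½ k_n V_ov² = 0.5 × 3.79 × 0.81² = 1.24 mA, giving V_DS = V_DD − I_D R_D = 8.63 − 1.24 × 2.1 = 6.02 V.
V_DS = 6.02 V ≥ V_ov = 0.81 V, confirming saturation.

I_D = 1.24 mA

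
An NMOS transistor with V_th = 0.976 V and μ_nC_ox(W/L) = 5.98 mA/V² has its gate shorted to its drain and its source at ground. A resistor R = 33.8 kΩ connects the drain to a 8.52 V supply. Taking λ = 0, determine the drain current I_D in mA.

I_D = 0.215 mA

With gate tied to drain, V_GS = V_DS ≥ V_GS − V_th, so the device is in saturation.
KCL at the drain: ½ k_n (V_GS − V_th)² = (V_DD − V_GS)/R.
Let x = V_GS − 0.976. Then 101 x² + x − 7.544 = 0, giving x = 0.268 V (positive root), so V_GS = 1.24 V.
I_D = (V_DD − V_GS)/R = (8.52 − 1.24) / 33.8 = 0.215 mA.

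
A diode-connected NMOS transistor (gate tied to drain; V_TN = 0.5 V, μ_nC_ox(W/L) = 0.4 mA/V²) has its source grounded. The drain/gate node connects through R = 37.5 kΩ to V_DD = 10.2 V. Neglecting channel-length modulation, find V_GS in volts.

With gate tied to drain, V_GS = V_DS ≥ V_GS − V_TN, so the device is in saturation.
KCL at the drain: ½ k_n (V_GS − V_TN)² = (V_DD − V_GS)/R.
Let x = V_GS − 0.5. Then 7.5 x² + x − 9.7 = 0, giving x = 1.07 V (positive root), so V_GS = 1.57 V.
I_D = (V_DD − V_GS)/R = (10.2 − 1.57) / 37.5 = 0.23 mA.

V_GS = 1.57 V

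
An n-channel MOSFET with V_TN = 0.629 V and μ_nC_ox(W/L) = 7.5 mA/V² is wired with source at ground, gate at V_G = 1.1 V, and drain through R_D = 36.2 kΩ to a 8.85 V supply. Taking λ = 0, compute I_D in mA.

I_D = 0.242 mA

V_GS = V_G = 1.1 V, so V_ov = 1.1 − 0.629 = 0.471 V.
Assume saturation: I_D = ½ k_n V_ov² = 0.5 × 7.5 × 0.471² = 0.832 mA, giving V_DS = V_DD − I_D R_D = 8.85 − 0.832 × 36.2 = -21.3 V.
But -21.3 V < V_ov = 0.471 V, so the device is actually in triode.
In triode I_D = k_n[V_ov V_DS − ½ V_DS²] and I_D = (V_DD − V_DS)/R_D. Equating: 136 V_DS² − 128.9 V_DS + 8.85 = 0, giving V_DS = 0.0745 V (the root below V_ov).
I_D = (8.85 − 0.0745) / 36.2 = 0.242 mA.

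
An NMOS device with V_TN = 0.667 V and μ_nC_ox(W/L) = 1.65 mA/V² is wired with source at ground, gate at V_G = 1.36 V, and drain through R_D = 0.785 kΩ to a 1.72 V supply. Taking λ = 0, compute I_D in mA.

V_GS = V_G = 1.36 V, so V_ov = 1.36 − 0.667 = 0.693 V.
Assume saturation: I_D = ½ k_n V_ov² = 0.5 × 1.65 × 0.693² = 0.396 mA, giving V_DS = V_DD − I_D R_D = 1.72 − 0.396 × 0.785 = 1.41 V.
V_DS = 1.41 V ≥ V_ov = 0.693 V, confirming saturation.

I_D = 0.396 mA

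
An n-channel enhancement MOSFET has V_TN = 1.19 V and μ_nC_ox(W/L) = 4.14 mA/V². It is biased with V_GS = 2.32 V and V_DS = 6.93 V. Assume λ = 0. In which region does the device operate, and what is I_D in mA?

Saturation; I_D = 2.64 mA

V_ov = V_GS − V_TN = 2.32 − 1.19 = 1.13 V.
Since V_DS = 6.93 V ≥ V_ov = 1.13 V, the device is in saturation.
I_D = ½ k_n V_ov² = 0.5 × 4.14 × 1.13² = 2.64 mA.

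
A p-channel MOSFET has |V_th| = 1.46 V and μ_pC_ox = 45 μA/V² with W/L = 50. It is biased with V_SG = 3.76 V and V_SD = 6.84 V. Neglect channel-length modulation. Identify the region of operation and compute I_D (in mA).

k_p = μ_pC_ox · (W/L) = 2.25 mA/V².
V_ov = V_SG − |V_th| = 3.76 − 1.46 = 2.3 V.
Since V_SD = 6.84 V ≥ V_ov = 2.3 V, the device is in saturation.
I_D = ½ k_p V_ov² = 0.5 × 2.25 × 2.3² = 5.95 mA.

Saturation; I_D = 5.95 mA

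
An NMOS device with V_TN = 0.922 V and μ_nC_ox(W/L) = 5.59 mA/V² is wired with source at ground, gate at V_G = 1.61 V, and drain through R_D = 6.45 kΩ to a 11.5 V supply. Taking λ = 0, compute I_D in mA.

I_D = 1.32 mA

V_GS = V_G = 1.61 V, so V_ov = 1.61 − 0.922 = 0.688 V.
Assume saturation: I_D = ½ k_n V_ov² = 0.5 × 5.59 × 0.688² = 1.32 mA, giving V_DS = V_DD − I_D R_D = 11.5 − 1.32 × 6.45 = 2.97 V.
V_DS = 2.97 V ≥ V_ov = 0.688 V, confirming saturation.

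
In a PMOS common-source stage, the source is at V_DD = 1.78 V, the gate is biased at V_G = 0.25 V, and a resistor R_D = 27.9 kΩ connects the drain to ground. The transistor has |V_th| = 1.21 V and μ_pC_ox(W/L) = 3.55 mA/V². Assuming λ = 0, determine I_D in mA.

I_D = 0.0617 mA

V_SG = V_DD − V_G = 1.78 − 0.25 = 1.53 V, so V_ov = 1.53 − 1.21 = 0.32 V.
Assume saturation: I_D = ½ k_p V_ov² = 0.5 × 3.55 × 0.32² = 0.182 mA, giving V_SD = V_DD − I_D R_D = 1.78 − 0.182 × 27.9 = -3.29 V.
But -3.29 V < V_ov = 0.32 V, so the device is actually in triode.
In triode I_D = k_p[V_ov V_SD − ½ V_SD²] and I_D = (V_DD − V_SD)/R_D. Equating: 49.5 V_SD² − 32.69 V_SD + 1.78 = 0, giving V_SD = 0.0599 V (the root below V_ov).
I_D = (1.78 − 0.0599) / 27.9 = 0.0617 mA.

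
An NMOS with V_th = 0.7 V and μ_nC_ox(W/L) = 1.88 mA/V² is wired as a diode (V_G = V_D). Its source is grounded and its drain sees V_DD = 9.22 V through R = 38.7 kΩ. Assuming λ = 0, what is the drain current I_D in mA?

I_D = 0.208 mA

With gate tied to drain, V_GS = V_DS ≥ V_GS − V_th, so the device is in saturation.
KCL at the drain: ½ k_n (V_GS − V_th)² = (V_DD − V_GS)/R.
Let x = V_GS − 0.7. Then 36.4 x² + x − 8.52 = 0, giving x = 0.47 V (positive root), so V_GS = 1.17 V.
I_D = (V_DD − V_GS)/R = (9.22 − 1.17) / 38.7 = 0.208 mA.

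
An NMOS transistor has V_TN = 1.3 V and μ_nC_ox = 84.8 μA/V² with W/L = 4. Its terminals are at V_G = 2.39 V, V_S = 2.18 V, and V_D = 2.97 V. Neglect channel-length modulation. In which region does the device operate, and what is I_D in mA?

Cutoff; I_D = 0 mA

V_GS = V_G − V_S = 2.39 − 2.18 = 0.21 V; V_DS = V_D − V_S = 2.97 − 2.18 = 0.79 V.
V_GS = 0.21 V < V_TN = 1.3 V, so the transistor is in cutoff.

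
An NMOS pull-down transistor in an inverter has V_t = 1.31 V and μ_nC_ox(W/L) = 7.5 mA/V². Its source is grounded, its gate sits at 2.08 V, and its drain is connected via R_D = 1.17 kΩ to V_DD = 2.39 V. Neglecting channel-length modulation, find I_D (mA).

I_D = 1.70 mA

V_GS = V_G = 2.08 V, so V_ov = 2.08 − 1.31 = 0.77 V.
Assume saturation: I_D = ½ k_n V_ov² = 0.5 × 7.5 × 0.77² = 2.22 mA, giving V_DS = V_DD − I_D R_D = 2.39 − 2.22 × 1.17 = -0.211 V.
But -0.211 V < V_ov = 0.77 V, so the device is actually in triode.
In triode I_D = k_n[V_ov V_DS − ½ V_DS²] and I_D = (V_DD − V_DS)/R_D. Equating: 4.39 V_DS² − 7.757 V_DS + 2.39 = 0, giving V_DS = 0.397 V (the root below V_ov).
I_D = (2.39 − 0.397) / 1.17 = 1.7 mA.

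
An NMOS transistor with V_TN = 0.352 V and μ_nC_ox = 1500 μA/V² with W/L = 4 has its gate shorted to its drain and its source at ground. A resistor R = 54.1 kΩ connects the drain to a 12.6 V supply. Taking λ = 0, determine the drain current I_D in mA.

I_D = 0.221 mA

With gate tied to drain, V_GS = V_DS ≥ V_GS − V_TN, so the device is in saturation.
k_n = μ_nC_ox · (W/L) = 6 mA/V².
KCL at the drain: ½ k_n (V_GS − V_TN)² = (V_DD − V_GS)/R.
Let x = V_GS − 0.352. Then 162 x² + x − 12.25 = 0, giving x = 0.272 V (positive root), so V_GS = 0.624 V.
I_D = (V_DD − V_GS)/R = (12.6 − 0.624) / 54.1 = 0.221 mA.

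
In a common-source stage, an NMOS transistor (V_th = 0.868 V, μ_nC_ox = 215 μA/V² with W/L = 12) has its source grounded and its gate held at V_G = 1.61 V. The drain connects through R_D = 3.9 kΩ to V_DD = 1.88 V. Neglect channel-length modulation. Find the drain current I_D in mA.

I_D = 0.415 mA

V_GS = V_G = 1.61 V, so V_ov = 1.61 − 0.868 = 0.742 V.
k_n = μ_nC_ox · (W/L) = 2.58 mA/V².
Assume saturation: I_D = ½ k_n V_ov² = 0.5 × 2.58 × 0.742² = 0.71 mA, giving V_DS = V_DD − I_D R_D = 1.88 − 0.71 × 3.9 = -0.89 V.
But -0.89 V < V_ov = 0.742 V, so the device is actually in triode.
In triode I_D = k_n[V_ov V_DS − ½ V_DS²] and I_D = (V_DD − V_DS)/R_D. Equating: 5.03 V_DS² − 8.466 V_DS + 1.88 = 0, giving V_DS = 0.263 V (the root below V_ov).
I_D = (1.88 − 0.263) / 3.9 = 0.415 mA.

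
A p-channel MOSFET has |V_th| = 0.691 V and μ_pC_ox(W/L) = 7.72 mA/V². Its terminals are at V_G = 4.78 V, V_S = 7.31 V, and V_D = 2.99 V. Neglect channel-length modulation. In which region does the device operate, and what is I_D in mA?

Saturation; I_D = 13.1 mA

V_SG = V_S − V_G = 7.31 − 4.78 = 2.53 V; V_SD = V_S − V_D = 7.31 − 2.99 = 4.32 V.
V_ov = V_SG − |V_th| = 2.53 − 0.691 = 1.84 V.
Since V_SD = 4.32 V ≥ V_ov = 1.84 V, the device is in saturation.
I_D = ½ k_p V_ov² = 0.5 × 7.72 × 1.84² = 13.1 mA.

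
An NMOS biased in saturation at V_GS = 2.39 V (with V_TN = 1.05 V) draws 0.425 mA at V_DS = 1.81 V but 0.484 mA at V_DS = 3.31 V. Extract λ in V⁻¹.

With V_GS fixed, I_D ∝ (1 + λ V_DS) in saturation, so I_D2/I_D1 = (1 + λ V_DS2)/(1 + λ V_DS1).
0.484/0.425 = 1.139 = (1 + 3.31 λ)/(1 + 1.81 λ).
Solving: λ (I_D1 V_DS2 − I_D2 V_DS1) = I_D2 − I_D1, so λ = (0.484 − 0.425) / (0.425 × 3.31 − 0.484 × 1.81) = 0.059 / 0.531 = 0.111 V⁻¹.

λ = 0.111 V⁻¹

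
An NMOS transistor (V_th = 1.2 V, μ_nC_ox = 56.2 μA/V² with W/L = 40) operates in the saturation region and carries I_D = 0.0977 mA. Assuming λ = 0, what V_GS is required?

V_GS = 1.49 V

k_n = μ_nC_ox · (W/L) = 2.248 mA/V².
In saturation I_D = ½ k_n (V_GS − V_th)², so V_GS − V_th = √(2 I_D / k_n) = √(2 × 0.0977 / 2.248) = 0.295 V.
V_GS = 1.2 + 0.295 = 1.49 V.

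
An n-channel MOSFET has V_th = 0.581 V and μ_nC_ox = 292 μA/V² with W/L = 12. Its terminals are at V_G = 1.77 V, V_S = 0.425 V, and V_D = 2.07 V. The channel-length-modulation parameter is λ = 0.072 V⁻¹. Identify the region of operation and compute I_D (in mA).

Saturation; I_D = 1.14 mA

V_GS = V_G − V_S = 1.77 − 0.425 = 1.34 V; V_DS = V_D − V_S = 2.07 − 0.425 = 1.64 V.
k_n = μ_nC_ox · (W/L) = 3.504 mA/V².
V_ov = V_GS − V_th = 1.34 − 0.581 = 0.764 V.
Since V_DS = 1.64 V ≥ V_ov = 0.764 V, the device is in saturation.
I_D = ½ k_n V_ov² (1 + λ V_DS) = 0.5 × 3.504 × 0.764² × (1 + 0.072 × 1.64) = 1.14 mA.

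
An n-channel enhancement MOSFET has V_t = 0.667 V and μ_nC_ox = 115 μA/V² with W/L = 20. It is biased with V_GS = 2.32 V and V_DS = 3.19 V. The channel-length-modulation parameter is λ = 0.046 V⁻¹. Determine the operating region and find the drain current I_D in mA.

k_n = μ_nC_ox · (W/L) = 2.3 mA/V².
V_ov = V_GS − V_t = 2.32 − 0.667 = 1.65 V.
Since V_DS = 3.19 V ≥ V_ov = 1.65 V, the device is in saturation.
I_D = ½ k_n V_ov² (1 + λ V_DS) = 0.5 × 2.3 × 1.65² × (1 + 0.046 × 3.19) = 3.6 mA.

Saturation; I_D = 3.60 mA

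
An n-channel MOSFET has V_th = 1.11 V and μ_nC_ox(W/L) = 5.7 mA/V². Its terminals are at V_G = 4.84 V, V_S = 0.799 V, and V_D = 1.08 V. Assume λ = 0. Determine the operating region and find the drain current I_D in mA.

Triode; I_D = 4.47 mA

V_GS = V_G − V_S = 4.84 − 0.799 = 4.04 V; V_DS = V_D − V_S = 1.08 − 0.799 = 0.281 V.
V_ov = V_GS − V_th = 4.04 − 1.11 = 2.93 V.
Since V_DS = 0.281 V < V_ov = 2.93 V, the device is in the triode region.
I_D = k_n [V_ov · V_DS − ½ V_DS²] = 5.7 × [2.93 × 0.281 − 0.5 × 0.281²] = 4.47 mA.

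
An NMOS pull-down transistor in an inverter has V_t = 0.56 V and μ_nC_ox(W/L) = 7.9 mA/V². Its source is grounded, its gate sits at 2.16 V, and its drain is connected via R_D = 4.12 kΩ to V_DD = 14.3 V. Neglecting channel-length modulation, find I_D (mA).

V_GS = V_G = 2.16 V, so V_ov = 2.16 − 0.56 = 1.6 V.
Assume saturation: I_D = ½ k_n V_ov² = 0.5 × 7.9 × 1.6² = 10.1 mA, giving V_DS = V_DD − I_D R_D = 14.3 − 10.1 × 4.12 = -27.4 V.
But -27.4 V < V_ov = 1.6 V, so the device is actually in triode.
In triode I_D = k_n[V_ov V_DS − ½ V_DS²] and I_D = (V_DD − V_DS)/R_D. Equating: 16.3 V_DS² − 53.08 V_DS + 14.3 = 0, giving V_DS = 0.296 V (the root below V_ov).
I_D = (14.3 − 0.296) / 4.12 = 3.4 mA.

I_D = 3.40 mA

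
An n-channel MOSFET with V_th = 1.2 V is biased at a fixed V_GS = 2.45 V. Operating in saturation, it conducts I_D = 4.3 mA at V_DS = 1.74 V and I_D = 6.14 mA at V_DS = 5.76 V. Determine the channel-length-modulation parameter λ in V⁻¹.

λ = 0.131 V⁻¹

With V_GS fixed, I_D ∝ (1 + λ V_DS) in saturation, so I_D2/I_D1 = (1 + λ V_DS2)/(1 + λ V_DS1).
6.14/4.3 = 1.428 = (1 + 5.76 λ)/(1 + 1.74 λ).
Solving: λ (I_D1 V_DS2 − I_D2 V_DS1) = I_D2 − I_D1, so λ = (6.14 − 4.3) / (4.3 × 5.76 − 6.14 × 1.74) = 1.84 / 14.1 = 0.131 V⁻¹.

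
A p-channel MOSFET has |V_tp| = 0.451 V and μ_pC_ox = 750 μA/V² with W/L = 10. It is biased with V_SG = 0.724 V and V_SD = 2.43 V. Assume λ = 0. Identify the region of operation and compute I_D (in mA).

k_p = μ_pC_ox · (W/L) = 7.5 mA/V².
V_ov = V_SG − |V_tp| = 0.724 − 0.451 = 0.273 V.
Since V_SD = 2.43 V ≥ V_ov = 0.273 V, the device is in saturation.
I_D = ½ k_p V_ov² = 0.5 × 7.5 × 0.273² = 0.279 mA.

Saturation; I_D = 0.279 mA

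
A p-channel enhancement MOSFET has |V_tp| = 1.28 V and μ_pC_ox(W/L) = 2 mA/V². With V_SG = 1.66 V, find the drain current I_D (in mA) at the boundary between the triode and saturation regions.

At the boundary V_SD = V_ov = V_SG − |V_tp| = 1.66 − 1.28 = 0.38 V.
I_D = ½ k_p V_ov² = 0.5 × 2 × 0.38² = 0.144 mA.

I_D = 0.144 mA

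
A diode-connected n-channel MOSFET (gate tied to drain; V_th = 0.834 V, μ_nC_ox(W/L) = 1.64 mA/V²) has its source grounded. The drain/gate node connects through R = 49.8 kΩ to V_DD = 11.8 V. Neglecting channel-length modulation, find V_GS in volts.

V_GS = 1.34 V

With gate tied to drain, V_GS = V_DS ≥ V_GS − V_th, so the device is in saturation.
KCL at the drain: ½ k_n (V_GS − V_th)² = (V_DD − V_GS)/R.
Let x = V_GS − 0.834. Then 40.8 x² + x − 10.97 = 0, giving x = 0.506 V (positive root), so V_GS = 1.34 V.
I_D = (V_DD − V_GS)/R = (11.8 − 1.34) / 49.8 = 0.21 mA.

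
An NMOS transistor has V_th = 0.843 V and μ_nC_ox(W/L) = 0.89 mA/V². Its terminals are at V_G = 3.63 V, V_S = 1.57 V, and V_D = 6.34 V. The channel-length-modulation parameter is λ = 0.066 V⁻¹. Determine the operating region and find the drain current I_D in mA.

V_GS = V_G − V_S = 3.63 − 1.57 = 2.06 V; V_DS = V_D − V_S = 6.34 − 1.57 = 4.77 V.
V_ov = V_GS − V_th = 2.06 − 0.843 = 1.22 V.
Since V_DS = 4.77 V ≥ V_ov = 1.22 V, the device is in saturation.
I_D = ½ k_n V_ov² (1 + λ V_DS) = 0.5 × 0.89 × 1.22² × (1 + 0.066 × 4.77) = 0.867 mA.

Saturation; I_D = 0.867 mA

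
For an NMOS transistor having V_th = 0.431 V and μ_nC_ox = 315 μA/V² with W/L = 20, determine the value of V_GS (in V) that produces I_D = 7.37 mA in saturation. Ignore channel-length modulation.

V_GS = 1.96 V

k_n = μ_nC_ox · (W/L) = 6.3 mA/V².
In saturation I_D = ½ k_n (V_GS − V_th)², so V_GS − V_th = √(2 I_D / k_n) = √(2 × 7.37 / 6.3) = 1.53 V.
V_GS = 0.431 + 1.53 = 1.96 V.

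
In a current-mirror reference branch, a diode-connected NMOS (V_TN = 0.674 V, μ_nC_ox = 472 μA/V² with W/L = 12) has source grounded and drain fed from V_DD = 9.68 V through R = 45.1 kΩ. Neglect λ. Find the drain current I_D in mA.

I_D = 0.194 mA

With gate tied to drain, V_GS = V_DS ≥ V_GS − V_TN, so the device is in saturation.
k_n = μ_nC_ox · (W/L) = 5.664 mA/V².
KCL at the drain: ½ k_n (V_GS − V_TN)² = (V_DD − V_GS)/R.
Let x = V_GS − 0.674. Then 128 x² + x − 9.006 = 0, giving x = 0.262 V (positive root), so V_GS = 0.936 V.
I_D = (V_DD − V_GS)/R = (9.68 − 0.936) / 45.1 = 0.194 mA.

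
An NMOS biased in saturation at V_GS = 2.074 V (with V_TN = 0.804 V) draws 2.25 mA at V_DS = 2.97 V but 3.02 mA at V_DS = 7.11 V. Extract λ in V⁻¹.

λ = 0.110 V⁻¹

With V_GS fixed, I_D ∝ (1 + λ V_DS) in saturation, so I_D2/I_D1 = (1 + λ V_DS2)/(1 + λ V_DS1).
3.02/2.25 = 1.342 = (1 + 7.11 λ)/(1 + 2.97 λ).
Solving: λ (I_D1 V_DS2 − I_D2 V_DS1) = I_D2 − I_D1, so λ = (3.02 − 2.25) / (2.25 × 7.11 − 3.02 × 2.97) = 0.77 / 7.03 = 0.11 V⁻¹.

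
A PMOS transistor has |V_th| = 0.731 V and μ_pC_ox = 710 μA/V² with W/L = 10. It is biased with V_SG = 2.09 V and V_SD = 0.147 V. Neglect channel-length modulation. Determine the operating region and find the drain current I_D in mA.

k_p = μ_pC_ox · (W/L) = 7.1 mA/V².
V_ov = V_SG − |V_th| = 2.09 − 0.731 = 1.36 V.
Since V_SD = 0.147 V < V_ov = 1.36 V, the device is in the triode region.
I_D = k_p [V_ov · V_SD − ½ V_SD²] = 7.1 × [1.36 × 0.147 − 0.5 × 0.147²] = 1.34 mA.

Triode; I_D = 1.34 mA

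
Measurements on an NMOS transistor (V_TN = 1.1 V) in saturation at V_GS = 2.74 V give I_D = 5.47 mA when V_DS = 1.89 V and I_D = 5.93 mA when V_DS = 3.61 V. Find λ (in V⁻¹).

With V_GS fixed, I_D ∝ (1 + λ V_DS) in saturation, so I_D2/I_D1 = (1 + λ V_DS2)/(1 + λ V_DS1).
5.93/5.47 = 1.084 = (1 + 3.61 λ)/(1 + 1.89 λ).
Solving: λ (I_D1 V_DS2 − I_D2 V_DS1) = I_D2 − I_D1, so λ = (5.93 − 5.47) / (5.47 × 3.61 − 5.93 × 1.89) = 0.46 / 8.54 = 0.0539 V⁻¹.

λ = 0.0539 V⁻¹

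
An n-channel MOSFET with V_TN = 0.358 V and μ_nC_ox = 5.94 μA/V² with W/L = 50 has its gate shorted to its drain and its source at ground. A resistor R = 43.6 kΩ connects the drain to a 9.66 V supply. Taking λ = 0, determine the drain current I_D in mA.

I_D = 0.188 mA

With gate tied to drain, V_GS = V_DS ≥ V_GS − V_TN, so the device is in saturation.
k_n = μ_nC_ox · (W/L) = 0.297 mA/V².
KCL at the drain: ½ k_n (V_GS − V_TN)² = (V_DD − V_GS)/R.
Let x = V_GS − 0.358. Then 6.47 x² + x − 9.302 = 0, giving x = 1.12 V (positive root), so V_GS = 1.48 V.
I_D = (V_DD − V_GS)/R = (9.66 − 1.48) / 43.6 = 0.188 mA.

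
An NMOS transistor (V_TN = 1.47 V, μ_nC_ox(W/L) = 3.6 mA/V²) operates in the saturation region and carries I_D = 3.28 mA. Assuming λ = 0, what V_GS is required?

V_GS = 2.82 V

In saturation I_D = ½ k_n (V_GS − V_TN)², so V_GS − V_TN = √(2 I_D / k_n) = √(2 × 3.28 / 3.6) = 1.35 V.
V_GS = 1.47 + 1.35 = 2.82 V.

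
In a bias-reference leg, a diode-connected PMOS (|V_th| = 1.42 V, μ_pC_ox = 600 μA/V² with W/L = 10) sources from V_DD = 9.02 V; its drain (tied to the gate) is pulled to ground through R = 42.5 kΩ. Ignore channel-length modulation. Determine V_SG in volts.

With gate tied to drain, V_SG = V_SD ≥ V_SG − |V_th|, so the device is in saturation.
k_p = μ_pC_ox · (W/L) = 6 mA/V².
KCL at the drain: ½ k_p (V_SG − |V_th|)² = (V_DD − V_SG)/R.
Let x = V_SG − 1.42. Then 128 x² + x − 7.6 = 0, giving x = 0.24 V (positive root), so V_SG = 1.66 V.
I_D = (V_DD − V_SG)/R = (9.02 − 1.66) / 42.5 = 0.173 mA.

V_SG = 1.66 V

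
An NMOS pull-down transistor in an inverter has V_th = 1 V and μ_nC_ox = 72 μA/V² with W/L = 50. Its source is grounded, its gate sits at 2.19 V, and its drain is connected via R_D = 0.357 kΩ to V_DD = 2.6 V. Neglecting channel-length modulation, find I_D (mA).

I_D = 2.55 mA

V_GS = V_G = 2.19 V, so V_ov = 2.19 − 1 = 1.19 V.
k_n = μ_nC_ox · (W/L) = 3.6 mA/V².
Assume saturation: I_D = ½ k_n V_ov² = 0.5 × 3.6 × 1.19² = 2.55 mA, giving V_DS = V_DD − I_D R_D = 2.6 − 2.55 × 0.357 = 1.69 V.
V_DS = 1.69 V ≥ V_ov = 1.19 V, confirming saturation.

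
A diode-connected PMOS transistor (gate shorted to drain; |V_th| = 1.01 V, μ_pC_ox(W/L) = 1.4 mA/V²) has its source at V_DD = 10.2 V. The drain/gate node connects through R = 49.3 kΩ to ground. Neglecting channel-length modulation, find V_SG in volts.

V_SG = 1.51 V

With gate tied to drain, V_SG = V_SD ≥ V_SG − |V_th|, so the device is in saturation.
KCL at the drain: ½ k_p (V_SG − |V_th|)² = (V_DD − V_SG)/R.
Let x = V_SG − 1.01. Then 34.5 x² + x − 9.19 = 0, giving x = 0.502 V (positive root), so V_SG = 1.51 V.
I_D = (V_DD − V_SG)/R = (10.2 − 1.51) / 49.3 = 0.176 mA.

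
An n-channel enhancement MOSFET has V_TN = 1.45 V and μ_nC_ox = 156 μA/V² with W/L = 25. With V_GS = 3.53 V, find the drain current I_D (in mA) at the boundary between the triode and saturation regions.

At the boundary V_DS = V_ov = V_GS − V_TN = 3.53 − 1.45 = 2.08 V.
k_n = μ_nC_ox · (W/L) = 3.9 mA/V².
I_D = ½ k_n V_ov² = 0.5 × 3.9 × 2.08² = 8.44 mA.

I_D = 8.44 mA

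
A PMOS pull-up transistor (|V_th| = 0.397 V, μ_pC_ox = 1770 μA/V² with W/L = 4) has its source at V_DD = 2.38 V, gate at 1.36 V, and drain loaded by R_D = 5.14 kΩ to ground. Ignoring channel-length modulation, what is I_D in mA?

V_SG = V_DD − V_G = 2.38 − 1.36 = 1.02 V, so V_ov = 1.02 − 0.397 = 0.623 V.
k_p = μ_pC_ox · (W/L) = 7.08 mA/V².
Assume saturation: I_D = ½ k_p V_ov² = 0.5 × 7.08 × 0.623² = 1.37 mA, giving V_SD = V_DD − I_D R_D = 2.38 − 1.37 × 5.14 = -4.68 V.
But -4.68 V < V_ov = 0.623 V, so the device is actually in triode.
In triode I_D = k_p[V_ov V_SD − ½ V_SD²] and I_D = (V_DD − V_SD)/R_D. Equating: 18.2 V_SD² − 23.67 V_SD + 2.38 = 0, giving V_SD = 0.11 V (the root below V_ov).
I_D = (2.38 − 0.11) / 5.14 = 0.442 mA.

I_D = 0.442 mA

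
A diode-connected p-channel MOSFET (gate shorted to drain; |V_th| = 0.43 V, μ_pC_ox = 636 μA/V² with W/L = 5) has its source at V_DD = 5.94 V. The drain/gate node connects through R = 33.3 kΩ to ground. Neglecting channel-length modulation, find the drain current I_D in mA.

I_D = 0.156 mA

With gate tied to drain, V_SG = V_SD ≥ V_SG − |V_th|, so the device is in saturation.
k_p = μ_pC_ox · (W/L) = 3.18 mA/V².
KCL at the drain: ½ k_p (V_SG − |V_th|)² = (V_DD − V_SG)/R.
Let x = V_SG − 0.43. Then 52.9 x² + x − 5.51 = 0, giving x = 0.313 V (positive root), so V_SG = 0.743 V.
I_D = (V_DD − V_SG)/R = (5.94 − 0.743) / 33.3 = 0.156 mA.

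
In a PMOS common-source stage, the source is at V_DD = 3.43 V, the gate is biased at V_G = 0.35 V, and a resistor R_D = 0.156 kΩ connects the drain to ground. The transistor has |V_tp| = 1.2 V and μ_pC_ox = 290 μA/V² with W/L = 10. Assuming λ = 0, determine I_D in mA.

I_D = 5.12 mA

V_SG = V_DD − V_G = 3.43 − 0.35 = 3.08 V, so V_ov = 3.08 − 1.2 = 1.88 V.
k_p = μ_pC_ox · (W/L) = 2.9 mA/V².
Assume saturation: I_D = ½ k_p V_ov² = 0.5 × 2.9 × 1.88² = 5.12 mA, giving V_SD = V_DD − I_D R_D = 3.43 − 5.12 × 0.156 = 2.63 V.
V_SD = 2.63 V ≥ V_ov = 1.88 V, confirming saturation.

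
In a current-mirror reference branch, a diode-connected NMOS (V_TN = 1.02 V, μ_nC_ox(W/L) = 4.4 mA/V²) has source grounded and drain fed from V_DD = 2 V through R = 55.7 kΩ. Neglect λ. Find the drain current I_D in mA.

With gate tied to drain, V_GS = V_DS ≥ V_GS − V_TN, so the device is in saturation.
KCL at the drain: ½ k_n (V_GS − V_TN)² = (V_DD − V_GS)/R.
Let x = V_GS − 1.02. Then 123 x² + x − 0.98 = 0, giving x = 0.0854 V (positive root), so V_GS = 1.11 V.
I_D = (V_DD − V_GS)/R = (2 − 1.11) / 55.7 = 0.0161 mA.

I_D = 0.0161 mA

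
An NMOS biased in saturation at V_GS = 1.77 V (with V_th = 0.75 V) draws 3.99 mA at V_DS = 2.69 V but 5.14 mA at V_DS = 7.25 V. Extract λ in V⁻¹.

With V_GS fixed, I_D ∝ (1 + λ V_DS) in saturation, so I_D2/I_D1 = (1 + λ V_DS2)/(1 + λ V_DS1).
5.14/3.99 = 1.288 = (1 + 7.25 λ)/(1 + 2.69 λ).
Solving: λ (I_D1 V_DS2 − I_D2 V_DS1) = I_D2 − I_D1, so λ = (5.14 − 3.99) / (3.99 × 7.25 − 5.14 × 2.69) = 1.15 / 15.1 = 0.0762 V⁻¹.

λ = 0.0762 V⁻¹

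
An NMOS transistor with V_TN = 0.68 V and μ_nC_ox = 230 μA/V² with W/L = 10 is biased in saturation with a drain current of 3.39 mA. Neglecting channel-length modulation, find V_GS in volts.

k_n = μ_nC_ox · (W/L) = 2.3 mA/V².
In saturation I_D = ½ k_n (V_GS − V_TN)², so V_GS − V_TN = √(2 I_D / k_n) = √(2 × 3.39 / 2.3) = 1.72 V.
V_GS = 0.68 + 1.72 = 2.4 V.

V_GS = 2.40 V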